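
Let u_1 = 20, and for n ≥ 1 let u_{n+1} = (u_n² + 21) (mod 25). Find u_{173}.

21

We have u_1 = 20,  u_2 = 21,  u_3 = 12,  u_4 = 15,  u_5 = 21.
Since u_5 = u_2 = 21, the sequence is eventually periodic: after a pre-period of length 1 it cycles with period 3.
For n ≥ 2, u_n depends only on (n - 2) mod 3. (173 - 2) mod 3 = 0, so u_{173} = u_2 = 21.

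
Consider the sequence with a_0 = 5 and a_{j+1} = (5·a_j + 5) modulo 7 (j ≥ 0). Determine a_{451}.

a_0 = 5; a_1 = 2; a_2 = 1; a_3 = 3; a_4 = 6; a_5 = 0; a_6 = 5.
Since a_6 = a_0 = 5, the sequence is periodic with period 6.
(451 - 0) mod 6 = 1, so a_{451} = a_1 = 2.

2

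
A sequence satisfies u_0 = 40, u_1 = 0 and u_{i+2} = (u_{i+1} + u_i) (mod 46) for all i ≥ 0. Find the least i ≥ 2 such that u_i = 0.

25

Listing terms: u_0 = 40,  u_1 = 0,  u_2 = 40,  u_3 = 40,  u_4 = 34,  u_5 = 28,  u_6 = 16,  u_7 = 44,  u_8 = 14,  u_9 = 12,  u_{10} = 26,  u_{11} = 38,  u_{12} = 18,  u_{13} = 10,  u_{14} = 28,  u_{15} = 38,  u_{16} = 20,  u_{17} = 12,  u_{18} = 32,  u_{19} = 44,  u_{20} = 30,  u_{21} = 28,  u_{22} = 12,  u_{23} = 40,  u_{24} = 6,  u_{25} = 0,  u_{26} = 6,  u_{27} = 6,  u_{28} = 12,  u_{29} = 18,  u_{30} = 30,  u_{31} = 2,  u_{32} = 32,  u_{33} = 34,  u_{34} = 20,  u_{35} = 8,  u_{36} = 28,  u_{37} = 36,  u_{38} = 18,  u_{39} = 8,  u_{40} = 26,  u_{41} = 34,  u_{42} = 14,  u_{43} = 2,  u_{44} = 16,  u_{45} = 18,  u_{46} = 34,  u_{47} = 6,  u_{48} = 40,  u_{49} = 0.
Since (u_{48}, u_{49}) = (u_0, u_1) = (40, 0) (two consecutive terms determine the rest), the sequence is periodic with period 48.
The value 0 first appears (with i ≥ 2) at u_{25}.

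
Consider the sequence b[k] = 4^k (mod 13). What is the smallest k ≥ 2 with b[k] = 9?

Listing terms: b[1] = 4; b[2] = 3; b[3] = 12; b[4] = 9; b[5] = 10; b[6] = 1; b[7] = 4.
The sequence repeats with period 6.
The value 9 first appears (with k ≥ 2) at b[4].

4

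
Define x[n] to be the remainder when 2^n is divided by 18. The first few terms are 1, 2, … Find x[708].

Listing terms: x[0] = 1,  x[1] = 2,  x[2] = 4,  x[3] = 8,  x[4] = 16,  x[5] = 14,  x[6] = 10,  x[7] = 2.
Since x[7] = x[1] = 2, the sequence is eventually periodic: after a pre-period of length 1 it cycles with period 6.
For n ≥ 1, x[n] depends only on (n - 1) mod 6. (708 - 1) mod 6 = 5, so x[708] = x[6] = 10.

10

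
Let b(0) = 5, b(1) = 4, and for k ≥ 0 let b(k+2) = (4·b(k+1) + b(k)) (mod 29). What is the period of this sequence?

14

Computing terms: b(0) = 5,  b(1) = 4,  b(2) = 21,  b(3) = 1,  b(4) = 25,  b(5) = 14,  b(6) = 23,  b(7) = 19,  b(8) = 12,  b(9) = 9,  b(10) = 19,  b(11) = 27,  b(12) = 11,  b(13) = 13,  b(14) = 5,  b(15) = 4.
The sequence repeats with period 14.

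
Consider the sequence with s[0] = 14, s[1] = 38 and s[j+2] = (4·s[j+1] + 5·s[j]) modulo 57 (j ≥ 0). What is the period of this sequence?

18

s[0] = 14; s[1] = 38; s[2] = 51; s[3] = 52; s[4] = 7; s[5] = 3; s[6] = 47; s[7] = 32; s[8] = 21; s[9] = 16; s[10] = 55; s[11] = 15; s[12] = 50; s[13] = 47; s[14] = 39; s[15] = 49; s[16] = 49; s[17] = 42; s[18] = 14; s[19] = 38.
The sequence repeats with period 18.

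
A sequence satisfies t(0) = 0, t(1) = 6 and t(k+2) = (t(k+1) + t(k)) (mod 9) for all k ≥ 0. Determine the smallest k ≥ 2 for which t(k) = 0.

4

Listing terms: t(0) = 0; t(1) = 6; t(2) = 6; t(3) = 3; t(4) = 0; t(5) = 3; t(6) = 3; t(7) = 6; t(8) = 0; t(9) = 6.
Since (t(8), t(9)) = (t(0), t(1)) = (0, 6) (two consecutive terms determine the rest), the sequence is periodic with period 8.
The value 0 first appears (with k ≥ 2) at t(4).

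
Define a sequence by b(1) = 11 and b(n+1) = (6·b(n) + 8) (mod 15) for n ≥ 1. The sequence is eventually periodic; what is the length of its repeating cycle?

5

Listing terms: b(1) = 11,  b(2) = 14,  b(3) = 2,  b(4) = 5,  b(5) = 8,  b(6) = 11.
The sequence repeats with period 5.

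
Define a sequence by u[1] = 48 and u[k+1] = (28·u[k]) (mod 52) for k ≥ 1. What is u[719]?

12

Computing terms: u[1] = 48; u[2] = 44; u[3] = 36; u[4] = 20; u[5] = 40; u[6] = 28; u[7] = 4; u[8] = 8; u[9] = 16; u[10] = 32; u[11] = 12; u[12] = 24; u[13] = 48.
The sequence repeats with period 12.
So u[719] = u[1 + ((719-1) mod 12)] = u[11] = 12.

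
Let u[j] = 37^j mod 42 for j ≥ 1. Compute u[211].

37

Listing terms: u[1] = 37; u[2] = 25; u[3] = 1; u[4] = 37.
Since u[4] = u[1] = 37, the sequence is periodic with period 3.
(211 - 1) mod 3 = 0, so u[211] = u[1] = 37.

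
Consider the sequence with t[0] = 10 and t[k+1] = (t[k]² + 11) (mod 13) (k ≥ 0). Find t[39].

10

Computing terms: t[0] = 10; t[1] = 7; t[2] = 8; t[3] = 10.
Since t[3] = t[0] = 10, the sequence is periodic with period 3.
So t[39] = t[0 + ((39-0) mod 3)] = t[0] = 10.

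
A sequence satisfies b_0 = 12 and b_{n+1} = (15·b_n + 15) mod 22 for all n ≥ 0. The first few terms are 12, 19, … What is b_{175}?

1

Listing terms: b_0 = 12; b_1 = 19; b_2 = 14; b_3 = 5; b_4 = 2; b_5 = 1; b_6 = 8; b_7 = 3; b_8 = 16; b_9 = 13; b_{10} = 12.
The sequence repeats with period 10.
(175 - 0) mod 10 = 5, so b_{175} = b_5 = 1.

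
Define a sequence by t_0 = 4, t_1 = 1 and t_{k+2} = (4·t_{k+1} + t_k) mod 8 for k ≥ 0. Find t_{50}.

0

We have t_0 = 4; t_1 = 1; t_2 = 0; t_3 = 1; t_4 = 4; t_5 = 1.
The sequence repeats with period 4.
(50 - 0) mod 4 = 2, so t_{50} = t_2 = 0.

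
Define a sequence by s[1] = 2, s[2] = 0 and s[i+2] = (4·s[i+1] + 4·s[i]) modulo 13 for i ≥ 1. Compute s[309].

5

Computing terms: s[1] = 2; s[2] = 0; s[3] = 8; s[4] = 6; s[5] = 4; s[6] = 1; s[7] = 7; s[8] = 6; s[9] = 0; s[10] = 11; s[11] = 5; s[12] = 12; s[13] = 3; s[14] = 8; s[15] = 5; s[16] = 0; s[17] = 7; s[18] = 2; s[19] = 10; s[20] = 9; s[21] = 11; s[22] = 2; s[23] = 0.
The sequence repeats with period 21.
So s[309] = s[1 + ((309-1) mod 21)] = s[15] = 5.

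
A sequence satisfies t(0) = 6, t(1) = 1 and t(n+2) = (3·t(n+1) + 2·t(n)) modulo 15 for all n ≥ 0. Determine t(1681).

1

Computing terms: t(0) = 6,  t(1) = 1,  t(2) = 0,  t(3) = 2,  t(4) = 6,  t(5) = 7,  t(6) = 3,  t(7) = 8,  t(8) = 0,  t(9) = 1,  t(10) = 3,  t(11) = 11,  t(12) = 9,  t(13) = 4,  t(14) = 0,  t(15) = 8,  t(16) = 9,  t(17) = 13,  t(18) = 12,  t(19) = 2,  t(20) = 0,  t(21) = 4,  t(22) = 12,  t(23) = 14,  t(24) = 6,  t(25) = 1.
Since (t(24), t(25)) = (t(0), t(1)) = (6, 1) (two consecutive terms determine the rest), the sequence is periodic with period 24.
(1681 - 0) mod 24 = 1, so t(1681) = t(1) = 1.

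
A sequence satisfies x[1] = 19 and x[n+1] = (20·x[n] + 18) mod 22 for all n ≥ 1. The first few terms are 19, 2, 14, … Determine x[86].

8

We have x[1] = 19,  x[2] = 2,  x[3] = 14,  x[4] = 12,  x[5] = 16,  x[6] = 8,  x[7] = 2.
Since x[7] = x[2] = 2, the sequence is eventually periodic: after a pre-period of length 1 it cycles with period 5.
For n ≥ 2, x[n] depends only on (n - 2) mod 5. (86 - 2) mod 5 = 4, so x[86] = x[6] = 8.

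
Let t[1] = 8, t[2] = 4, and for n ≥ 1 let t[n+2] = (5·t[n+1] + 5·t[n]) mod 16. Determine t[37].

8

t[1] = 8, t[2] = 4, t[3] = 12, t[4] = 0, t[5] = 12, t[6] = 12, t[7] = 8, t[8] = 4.
The sequence repeats with period 6.
(37 - 1) mod 6 = 0, so t[37] = t[1] = 8.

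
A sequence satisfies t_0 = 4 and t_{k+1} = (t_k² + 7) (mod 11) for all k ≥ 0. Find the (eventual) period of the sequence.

3

t_0 = 4,  t_1 = 1,  t_2 = 8,  t_3 = 5,  t_4 = 10,  t_5 = 8.
Since t_5 = t_2 = 8, the sequence is eventually periodic: after a pre-period of length 2 it cycles with period 3.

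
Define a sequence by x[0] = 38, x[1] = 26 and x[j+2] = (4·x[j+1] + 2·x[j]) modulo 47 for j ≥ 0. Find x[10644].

Listing terms: x[0] = 38,  x[1] = 26,  x[2] = 39,  x[3] = 20,  x[4] = 17,  x[5] = 14,  x[6] = 43,  x[7] = 12,  x[8] = 40,  x[9] = 43,  x[10] = 17,  x[11] = 13,  x[12] = 39,  x[13] = 41,  x[14] = 7,  x[15] = 16,  x[16] = 31,  x[17] = 15,  x[18] = 28,  x[19] = 1,  x[20] = 13,  x[21] = 7,  x[22] = 7,  x[23] = 42,  x[24] = 41,  x[25] = 13,  x[26] = 40,  x[27] = 45,  x[28] = 25,  x[29] = 2,  x[30] = 11,  x[31] = 1,  x[32] = 26,  x[33] = 12,  x[34] = 6,  x[35] = 1,  x[36] = 16,  x[37] = 19,  x[38] = 14,  x[39] = 0,  x[40] = 28,  x[41] = 18,  x[42] = 34,  x[43] = 31,  x[44] = 4,  x[45] = 31,  x[46] = 38,  x[47] = 26.
The sequence repeats with period 46.
So x[10644] = x[0 + ((10644-0) mod 46)] = x[18] = 28.

28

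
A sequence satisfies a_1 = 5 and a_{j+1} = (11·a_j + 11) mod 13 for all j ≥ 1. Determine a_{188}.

2

a_1 = 5,  a_2 = 1,  a_3 = 9,  a_4 = 6,  a_5 = 12,  a_6 = 0,  a_7 = 11,  a_8 = 2,  a_9 = 7,  a_{10} = 10,  a_{11} = 4,  a_{12} = 3,  a_{13} = 5.
Since a_{13} = a_1 = 5, the sequence is periodic with period 12.
So a_{188} = a_{1 + ((188-1) mod 12)} = a_8 = 2.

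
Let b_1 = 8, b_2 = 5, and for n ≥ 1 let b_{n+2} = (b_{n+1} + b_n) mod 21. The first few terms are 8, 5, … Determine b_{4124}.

3

We have b_1 = 8, b_2 = 5, b_3 = 13, b_4 = 18, b_5 = 10, b_6 = 7, b_7 = 17, b_8 = 3, b_9 = 20, b_{10} = 2, b_{11} = 1, b_{12} = 3, b_{13} = 4, b_{14} = 7, b_{15} = 11, b_{16} = 18, b_{17} = 8, b_{18} = 5.
The sequence repeats with period 16.
(4124 - 1) mod 16 = 11, so b_{4124} = b_{12} = 3.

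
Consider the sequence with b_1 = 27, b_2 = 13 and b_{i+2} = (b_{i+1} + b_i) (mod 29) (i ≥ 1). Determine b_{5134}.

23

Listing terms: b_1 = 27; b_2 = 13; b_3 = 11; b_4 = 24; b_5 = 6; b_6 = 1; b_7 = 7; b_8 = 8; b_9 = 15; b_{10} = 23; b_{11} = 9; b_{12} = 3; b_{13} = 12; b_{14} = 15; b_{15} = 27; b_{16} = 13.
The sequence repeats with period 14.
(5134 - 1) mod 14 = 9, so b_{5134} = b_{10} = 23.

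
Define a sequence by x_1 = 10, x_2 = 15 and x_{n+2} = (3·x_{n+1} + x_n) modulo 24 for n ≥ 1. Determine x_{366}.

21

We have x_1 = 10,  x_2 = 15,  x_3 = 7,  x_4 = 12,  x_5 = 19,  x_6 = 21,  x_7 = 10,  x_8 = 3,  x_9 = 19,  x_{10} = 12,  x_{11} = 7,  x_{12} = 9,  x_{13} = 10,  x_{14} = 15.
The sequence repeats with period 12.
So x_{366} = x_{1 + ((366-1) mod 12)} = x_6 = 21.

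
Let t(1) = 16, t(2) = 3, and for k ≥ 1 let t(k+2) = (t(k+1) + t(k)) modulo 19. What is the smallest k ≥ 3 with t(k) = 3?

Listing terms: t(1) = 16,  t(2) = 3,  t(3) = 0,  t(4) = 3,  t(5) = 3,  t(6) = 6,  t(7) = 9,  t(8) = 15,  t(9) = 5,  t(10) = 1,  t(11) = 6,  t(12) = 7,  t(13) = 13,  t(14) = 1,  t(15) = 14,  t(16) = 15,  t(17) = 10,  t(18) = 6,  t(19) = 16,  t(20) = 3.
Since (t(19), t(20)) = (t(1), t(2)) = (16, 3) (two consecutive terms determine the rest), the sequence is periodic with period 18.
The value 3 first appears (with k ≥ 3) at t(4).

4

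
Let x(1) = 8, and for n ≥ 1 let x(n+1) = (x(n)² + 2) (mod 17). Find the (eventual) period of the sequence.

4

We have x(1) = 8,  x(2) = 15,  x(3) = 6,  x(4) = 4,  x(5) = 1,  x(6) = 3,  x(7) = 11,  x(8) = 4.
Since x(8) = x(4) = 4, the sequence is eventually periodic: after a pre-period of length 3 it cycles with period 4.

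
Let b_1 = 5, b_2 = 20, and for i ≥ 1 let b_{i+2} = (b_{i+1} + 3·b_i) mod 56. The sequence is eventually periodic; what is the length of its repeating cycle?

24

b_1 = 5; b_2 = 20; b_3 = 35; b_4 = 39; b_5 = 32; b_6 = 37; b_7 = 21; b_8 = 20; b_9 = 27; b_{10} = 31; b_{11} = 0; b_{12} = 37; b_{13} = 37; b_{14} = 36; b_{15} = 35; b_{16} = 31; b_{17} = 24; b_{18} = 5; b_{19} = 21; b_{20} = 36; b_{21} = 43; b_{22} = 39; b_{23} = 0; b_{24} = 5; b_{25} = 5; b_{26} = 20.
The sequence repeats with period 24.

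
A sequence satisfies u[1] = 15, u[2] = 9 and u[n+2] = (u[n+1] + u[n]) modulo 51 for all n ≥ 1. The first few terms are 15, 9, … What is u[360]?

Listing terms: u[1] = 15; u[2] = 9; u[3] = 24; u[4] = 33; u[5] = 6; u[6] = 39; u[7] = 45; u[8] = 33; u[9] = 27; u[10] = 9; u[11] = 36; u[12] = 45; u[13] = 30; u[14] = 24; u[15] = 3; u[16] = 27; u[17] = 30; u[18] = 6; u[19] = 36; u[20] = 42; u[21] = 27; u[22] = 18; u[23] = 45; u[24] = 12; u[25] = 6; u[26] = 18; u[27] = 24; u[28] = 42; u[29] = 15; u[30] = 6; u[31] = 21; u[32] = 27; u[33] = 48; u[34] = 24; u[35] = 21; u[36] = 45; u[37] = 15; u[38] = 9.
Since (u[37], u[38]) = (u[1], u[2]) = (15, 9) (two consecutive terms determine the rest), the sequence is periodic with period 36.
(360 - 1) mod 36 = 35, so u[360] = u[36] = 45.

45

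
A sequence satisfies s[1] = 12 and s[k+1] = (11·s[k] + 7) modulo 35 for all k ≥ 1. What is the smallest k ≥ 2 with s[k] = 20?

Listing terms: s[1] = 12; s[2] = 34; s[3] = 31; s[4] = 33; s[5] = 20; s[6] = 17; s[7] = 19; s[8] = 6; s[9] = 3; s[10] = 5; s[11] = 27; s[12] = 24; s[13] = 26; s[14] = 13; s[15] = 10; s[16] = 12.
The sequence repeats with period 15.
The value 20 first appears (with k ≥ 2) at s[5].

5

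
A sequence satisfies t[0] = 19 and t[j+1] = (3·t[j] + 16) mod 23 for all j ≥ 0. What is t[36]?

Computing terms: t[0] = 19; t[1] = 4; t[2] = 5; t[3] = 8; t[4] = 17; t[5] = 21; t[6] = 10; t[7] = 0; t[8] = 16; t[9] = 18; t[10] = 1; t[11] = 19.
The sequence repeats with period 11.
(36 - 0) mod 11 = 3, so t[36] = t[3] = 8.

8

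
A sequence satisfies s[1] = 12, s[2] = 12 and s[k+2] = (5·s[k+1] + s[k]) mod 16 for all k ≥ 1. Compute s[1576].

4

Computing terms: s[1] = 12,  s[2] = 12,  s[3] = 8,  s[4] = 4,  s[5] = 12,  s[6] = 0,  s[7] = 12,  s[8] = 12.
The sequence repeats with period 6.
(1576 - 1) mod 6 = 3, so s[1576] = s[4] = 4.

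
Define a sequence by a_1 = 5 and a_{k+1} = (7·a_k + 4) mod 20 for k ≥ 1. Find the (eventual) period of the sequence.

a_1 = 5,  a_2 = 19,  a_3 = 17,  a_4 = 3,  a_5 = 5.
The sequence repeats with period 4.

4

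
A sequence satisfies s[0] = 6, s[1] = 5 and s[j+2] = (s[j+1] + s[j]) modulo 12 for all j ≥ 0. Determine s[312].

6

Computing terms: s[0] = 6,  s[1] = 5,  s[2] = 11,  s[3] = 4,  s[4] = 3,  s[5] = 7,  s[6] = 10,  s[7] = 5,  s[8] = 3,  s[9] = 8,  s[10] = 11,  s[11] = 7,  s[12] = 6,  s[13] = 1,  s[14] = 7,  s[15] = 8,  s[16] = 3,  s[17] = 11,  s[18] = 2,  s[19] = 1,  s[20] = 3,  s[21] = 4,  s[22] = 7,  s[23] = 11,  s[24] = 6,  s[25] = 5.
Since (s[24], s[25]) = (s[0], s[1]) = (6, 5) (two consecutive terms determine the rest), the sequence is periodic with period 24.
(312 - 0) mod 24 = 0, so s[312] = s[0] = 6.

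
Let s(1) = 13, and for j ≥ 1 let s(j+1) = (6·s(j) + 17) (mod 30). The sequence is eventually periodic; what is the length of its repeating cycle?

5

Listing terms: s(1) = 13; s(2) = 5; s(3) = 17; s(4) = 29; s(5) = 11; s(6) = 23; s(7) = 5.
Since s(7) = s(2) = 5, the sequence is eventually periodic: after a pre-period of length 1 it cycles with period 5.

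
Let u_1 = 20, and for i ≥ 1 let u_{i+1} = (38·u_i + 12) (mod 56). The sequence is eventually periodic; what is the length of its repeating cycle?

6

u_1 = 20; u_2 = 44; u_3 = 4; u_4 = 52; u_5 = 28; u_6 = 12; u_7 = 20.
The sequence repeats with period 6.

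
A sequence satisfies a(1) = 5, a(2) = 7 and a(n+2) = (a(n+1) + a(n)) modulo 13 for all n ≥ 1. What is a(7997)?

1

Listing terms: a(1) = 5, a(2) = 7, a(3) = 12, a(4) = 6, a(5) = 5, a(6) = 11, a(7) = 3, a(8) = 1, a(9) = 4, a(10) = 5, a(11) = 9, a(12) = 1, a(13) = 10, a(14) = 11, a(15) = 8, a(16) = 6, a(17) = 1, a(18) = 7, a(19) = 8, a(20) = 2, a(21) = 10, a(22) = 12, a(23) = 9, a(24) = 8, a(25) = 4, a(26) = 12, a(27) = 3, a(28) = 2, a(29) = 5, a(30) = 7.
Since (a(29), a(30)) = (a(1), a(2)) = (5, 7) (two consecutive terms determine the rest), the sequence is periodic with period 28.
So a(7997) = a(1 + ((7997-1) mod 28)) = a(17) = 1.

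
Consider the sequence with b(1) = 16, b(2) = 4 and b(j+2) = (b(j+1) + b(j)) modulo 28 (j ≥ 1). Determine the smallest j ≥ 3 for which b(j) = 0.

7

Listing terms: b(1) = 16,  b(2) = 4,  b(3) = 20,  b(4) = 24,  b(5) = 16,  b(6) = 12,  b(7) = 0,  b(8) = 12,  b(9) = 12,  b(10) = 24,  b(11) = 8,  b(12) = 4,  b(13) = 12,  b(14) = 16,  b(15) = 0,  b(16) = 16,  b(17) = 16,  b(18) = 4.
The sequence repeats with period 16.
The value 0 first appears (with j ≥ 3) at b(7).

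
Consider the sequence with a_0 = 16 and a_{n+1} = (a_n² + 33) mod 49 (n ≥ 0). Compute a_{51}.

16

Listing terms: a_0 = 16,  a_1 = 44,  a_2 = 9,  a_3 = 16.
The sequence repeats with period 3.
So a_{51} = a_{0 + ((51-0) mod 3)} = a_0 = 16.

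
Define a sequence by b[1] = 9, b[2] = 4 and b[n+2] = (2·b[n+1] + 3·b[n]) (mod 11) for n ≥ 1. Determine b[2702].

We have b[1] = 9,  b[2] = 4,  b[3] = 2,  b[4] = 5,  b[5] = 5,  b[6] = 3,  b[7] = 10,  b[8] = 7,  b[9] = 0,  b[10] = 10,  b[11] = 9,  b[12] = 4.
Since (b[11], b[12]) = (b[1], b[2]) = (9, 4) (two consecutive terms determine the rest), the sequence is periodic with period 10.
So b[2702] = b[1 + ((2702-1) mod 10)] = b[2] = 4.

4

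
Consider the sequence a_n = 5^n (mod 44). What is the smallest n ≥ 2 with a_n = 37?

a_1 = 5,  a_2 = 25,  a_3 = 37,  a_4 = 9,  a_5 = 1,  a_6 = 5.
The sequence repeats with period 5.
The value 37 first appears (with n ≥ 2) at a_3.

3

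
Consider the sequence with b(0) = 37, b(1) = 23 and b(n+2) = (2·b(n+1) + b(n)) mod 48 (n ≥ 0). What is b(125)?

b(0) = 37; b(1) = 23; b(2) = 35; b(3) = 45; b(4) = 29; b(5) = 7; b(6) = 43; b(7) = 45; b(8) = 37; b(9) = 23.
The sequence repeats with period 8.
(125 - 0) mod 8 = 5, so b(125) = b(5) = 7.

7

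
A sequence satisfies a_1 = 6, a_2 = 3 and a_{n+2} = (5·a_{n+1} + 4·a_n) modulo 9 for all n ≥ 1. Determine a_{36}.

0

We have a_1 = 6; a_2 = 3; a_3 = 3; a_4 = 0; a_5 = 3; a_6 = 6; a_7 = 6; a_8 = 0; a_9 = 6; a_{10} = 3.
The sequence repeats with period 8.
(36 - 1) mod 8 = 3, so a_{36} = a_4 = 0.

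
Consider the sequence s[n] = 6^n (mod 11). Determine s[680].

1

s[0] = 1; s[1] = 6; s[2] = 3; s[3] = 7; s[4] = 9; s[5] = 10; s[6] = 5; s[7] = 8; s[8] = 4; s[9] = 2; s[10] = 1.
The sequence repeats with period 10.
(680 - 0) mod 10 = 0, so s[680] = s[0] = 1.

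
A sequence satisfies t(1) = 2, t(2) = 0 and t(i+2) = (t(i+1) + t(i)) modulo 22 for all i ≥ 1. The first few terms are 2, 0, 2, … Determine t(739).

Computing terms: t(1) = 2, t(2) = 0, t(3) = 2, t(4) = 2, t(5) = 4, t(6) = 6, t(7) = 10, t(8) = 16, t(9) = 4, t(10) = 20, t(11) = 2, t(12) = 0.
The sequence repeats with period 10.
So t(739) = t(1 + ((739-1) mod 10)) = t(9) = 4.

4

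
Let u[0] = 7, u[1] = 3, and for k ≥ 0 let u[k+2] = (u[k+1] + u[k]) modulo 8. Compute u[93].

We have u[0] = 7, u[1] = 3, u[2] = 2, u[3] = 5, u[4] = 7, u[5] = 4, u[6] = 3, u[7] = 7, u[8] = 2, u[9] = 1, u[10] = 3, u[11] = 4, u[12] = 7, u[13] = 3.
Since (u[12], u[13]) = (u[0], u[1]) = (7, 3) (two consecutive terms determine the rest), the sequence is periodic with period 12.
So u[93] = u[0 + ((93-0) mod 12)] = u[9] = 1.

1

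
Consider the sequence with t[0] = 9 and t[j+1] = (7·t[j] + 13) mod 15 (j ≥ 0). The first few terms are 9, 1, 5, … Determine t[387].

We have t[0] = 9, t[1] = 1, t[2] = 5, t[3] = 3, t[4] = 4, t[5] = 11, t[6] = 0, t[7] = 13, t[8] = 14, t[9] = 6, t[10] = 10, t[11] = 8, t[12] = 9.
Since t[12] = t[0] = 9, the sequence is periodic with period 12.
So t[387] = t[0 + ((387-0) mod 12)] = t[3] = 3.

3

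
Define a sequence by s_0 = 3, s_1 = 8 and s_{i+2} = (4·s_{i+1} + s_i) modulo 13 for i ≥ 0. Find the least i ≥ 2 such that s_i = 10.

s_0 = 3,  s_1 = 8,  s_2 = 9,  s_3 = 5,  s_4 = 3,  s_5 = 4,  s_6 = 6,  s_7 = 2,  s_8 = 1,  s_9 = 6,  s_{10} = 12,  s_{11} = 2,  s_{12} = 7,  s_{13} = 4,  s_{14} = 10,  s_{15} = 5,  s_{16} = 4,  s_{17} = 8,  s_{18} = 10,  s_{19} = 9,  s_{20} = 7,  s_{21} = 11,  s_{22} = 12,  s_{23} = 7,  s_{24} = 1,  s_{25} = 11,  s_{26} = 6,  s_{27} = 9,  s_{28} = 3,  s_{29} = 8.
The sequence repeats with period 28.
The value 10 first appears (with i ≥ 2) at s_{14}.

14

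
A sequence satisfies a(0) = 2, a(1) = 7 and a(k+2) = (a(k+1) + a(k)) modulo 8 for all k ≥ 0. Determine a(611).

5

We have a(0) = 2,  a(1) = 7,  a(2) = 1,  a(3) = 0,  a(4) = 1,  a(5) = 1,  a(6) = 2,  a(7) = 3,  a(8) = 5,  a(9) = 0,  a(10) = 5,  a(11) = 5,  a(12) = 2,  a(13) = 7.
Since (a(12), a(13)) = (a(0), a(1)) = (2, 7) (two consecutive terms determine the rest), the sequence is periodic with period 12.
So a(611) = a(0 + ((611-0) mod 12)) = a(11) = 5.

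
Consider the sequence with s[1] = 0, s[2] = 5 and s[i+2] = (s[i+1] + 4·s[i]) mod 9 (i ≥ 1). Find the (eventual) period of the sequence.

Computing terms: s[1] = 0,  s[2] = 5,  s[3] = 5,  s[4] = 7,  s[5] = 0,  s[6] = 1,  s[7] = 1,  s[8] = 5,  s[9] = 0,  s[10] = 2,  s[11] = 2,  s[12] = 1,  s[13] = 0,  s[14] = 4,  s[15] = 4,  s[16] = 2,  s[17] = 0,  s[18] = 8,  s[19] = 8,  s[20] = 4,  s[21] = 0,  s[22] = 7,  s[23] = 7,  s[24] = 8,  s[25] = 0,  s[26] = 5.
The sequence repeats with period 24.

24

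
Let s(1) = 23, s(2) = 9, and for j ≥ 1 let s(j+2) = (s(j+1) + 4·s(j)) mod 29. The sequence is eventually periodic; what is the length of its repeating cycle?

We have s(1) = 23,  s(2) = 9,  s(3) = 14,  s(4) = 21,  s(5) = 19,  s(6) = 16,  s(7) = 5,  s(8) = 11,  s(9) = 2,  s(10) = 17,  s(11) = 25,  s(12) = 6,  s(13) = 19,  s(14) = 14,  s(15) = 3,  s(16) = 1,  s(17) = 13,  s(18) = 17,  s(19) = 11,  s(20) = 21,  s(21) = 7,  s(22) = 4,  s(23) = 3,  s(24) = 19,  s(25) = 2,  s(26) = 20,  s(27) = 28,  s(28) = 21,  s(29) = 17,  s(30) = 14,  s(31) = 24,  s(32) = 22,  s(33) = 2,  s(34) = 3,  s(35) = 11,  s(36) = 23,  s(37) = 9.
Since (s(36), s(37)) = (s(1), s(2)) = (23, 9) (two consecutive terms determine the rest), the sequence is periodic with period 35.

35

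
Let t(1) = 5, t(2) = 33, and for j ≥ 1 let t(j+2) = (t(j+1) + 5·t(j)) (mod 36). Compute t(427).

Listing terms: t(1) = 5; t(2) = 33; t(3) = 22; t(4) = 7; t(5) = 9; t(6) = 8; t(7) = 17; t(8) = 21; t(9) = 34; t(10) = 31; t(11) = 21; t(12) = 32; t(13) = 29; t(14) = 9; t(15) = 10; t(16) = 19; t(17) = 33; t(18) = 20; t(19) = 5; t(20) = 33.
Since (t(19), t(20)) = (t(1), t(2)) = (5, 33) (two consecutive terms determine the rest), the sequence is periodic with period 18.
So t(427) = t(1 + ((427-1) mod 18)) = t(13) = 29.

29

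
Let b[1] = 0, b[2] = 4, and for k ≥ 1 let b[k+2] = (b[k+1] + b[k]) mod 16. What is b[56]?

4

Computing terms: b[1] = 0, b[2] = 4, b[3] = 4, b[4] = 8, b[5] = 12, b[6] = 4, b[7] = 0, b[8] = 4.
Since (b[7], b[8]) = (b[1], b[2]) = (0, 4) (two consecutive terms determine the rest), the sequence is periodic with period 6.
(56 - 1) mod 6 = 1, so b[56] = b[2] = 4.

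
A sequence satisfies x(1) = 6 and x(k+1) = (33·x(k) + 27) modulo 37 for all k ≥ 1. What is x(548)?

We have x(1) = 6; x(2) = 3; x(3) = 15; x(4) = 4; x(5) = 11; x(6) = 20; x(7) = 21; x(8) = 17; x(9) = 33; x(10) = 6.
Since x(10) = x(1) = 6, the sequence is periodic with period 9.
(548 - 1) mod 9 = 7, so x(548) = x(8) = 17.

17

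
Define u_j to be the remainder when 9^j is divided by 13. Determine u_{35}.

3

We have u_1 = 9; u_2 = 3; u_3 = 1; u_4 = 9.
The sequence repeats with period 3.
(35 - 1) mod 3 = 1, so u_{35} = u_2 = 3.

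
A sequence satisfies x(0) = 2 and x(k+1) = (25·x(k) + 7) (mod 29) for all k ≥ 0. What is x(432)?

Listing terms: x(0) = 2, x(1) = 28, x(2) = 11, x(3) = 21, x(4) = 10, x(5) = 25, x(6) = 23, x(7) = 2.
Since x(7) = x(0) = 2, the sequence is periodic with period 7.
(432 - 0) mod 7 = 5, so x(432) = x(5) = 25.

25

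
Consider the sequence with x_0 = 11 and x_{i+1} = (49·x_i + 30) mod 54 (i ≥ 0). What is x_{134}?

47

We have x_0 = 11, x_1 = 29, x_2 = 47, x_3 = 11.
Since x_3 = x_0 = 11, the sequence is periodic with period 3.
(134 - 0) mod 3 = 2, so x_{134} = x_2 = 47.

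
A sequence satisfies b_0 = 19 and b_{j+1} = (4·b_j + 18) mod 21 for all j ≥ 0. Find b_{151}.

We have b_0 = 19; b_1 = 10; b_2 = 16; b_3 = 19.
Since b_3 = b_0 = 19, the sequence is periodic with period 3.
So b_{151} = b_{0 + ((151-0) mod 3)} = b_1 = 10.

10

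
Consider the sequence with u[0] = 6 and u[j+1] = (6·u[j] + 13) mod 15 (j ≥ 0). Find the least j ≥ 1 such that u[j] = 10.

3

We have u[0] = 6, u[1] = 4, u[2] = 7, u[3] = 10, u[4] = 13, u[5] = 1, u[6] = 4.
Since u[6] = u[1] = 4, the sequence is eventually periodic: after a pre-period of length 1 it cycles with period 5.
The value 10 first appears (with j ≥ 1) at u[3].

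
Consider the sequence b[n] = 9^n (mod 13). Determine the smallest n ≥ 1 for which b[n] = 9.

1

b[0] = 1,  b[1] = 9,  b[2] = 3,  b[3] = 1.
The sequence repeats with period 3.
The value 9 first appears (with n ≥ 1) at b[1].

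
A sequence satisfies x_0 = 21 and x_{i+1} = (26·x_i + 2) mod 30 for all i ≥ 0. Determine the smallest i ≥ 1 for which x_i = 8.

1

Computing terms: x_0 = 21; x_1 = 8; x_2 = 0; x_3 = 2; x_4 = 24; x_5 = 26; x_6 = 18; x_7 = 20; x_8 = 12; x_9 = 14; x_{10} = 6; x_{11} = 8.
Since x_{11} = x_1 = 8, the sequence is eventually periodic: after a pre-period of length 1 it cycles with period 10.
The value 8 first appears (with i ≥ 1) at x_1.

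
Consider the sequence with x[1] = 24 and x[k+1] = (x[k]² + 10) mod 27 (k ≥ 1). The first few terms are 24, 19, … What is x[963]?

Computing terms: x[1] = 24; x[2] = 19; x[3] = 20; x[4] = 5; x[5] = 8; x[6] = 20.
Since x[6] = x[3] = 20, the sequence is eventually periodic: after a pre-period of length 2 it cycles with period 3.
For k ≥ 3, x[k] depends only on (k - 3) mod 3. (963 - 3) mod 3 = 0, so x[963] = x[3] = 20.

20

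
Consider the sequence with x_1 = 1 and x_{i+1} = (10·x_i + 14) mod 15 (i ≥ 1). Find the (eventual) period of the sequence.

x_1 = 1,  x_2 = 9,  x_3 = 14,  x_4 = 4,  x_5 = 9.
Since x_5 = x_2 = 9, the sequence is eventually periodic: after a pre-period of length 1 it cycles with period 3.

3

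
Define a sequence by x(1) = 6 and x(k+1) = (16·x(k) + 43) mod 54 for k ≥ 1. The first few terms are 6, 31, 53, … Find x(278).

Computing terms: x(1) = 6; x(2) = 31; x(3) = 53; x(4) = 27; x(5) = 43; x(6) = 29; x(7) = 21; x(8) = 1; x(9) = 5; x(10) = 15; x(11) = 13; x(12) = 35; x(13) = 9; x(14) = 25; x(15) = 11; x(16) = 3; x(17) = 37; x(18) = 41; x(19) = 51; x(20) = 49; x(21) = 17; x(22) = 45; x(23) = 7; x(24) = 47; x(25) = 39; x(26) = 19; x(27) = 23; x(28) = 33; x(29) = 31.
Since x(29) = x(2) = 31, the sequence is eventually periodic: after a pre-period of length 1 it cycles with period 27.
For k ≥ 2, x(k) depends only on (k - 2) mod 27. (278 - 2) mod 27 = 6, so x(278) = x(8) = 1.

1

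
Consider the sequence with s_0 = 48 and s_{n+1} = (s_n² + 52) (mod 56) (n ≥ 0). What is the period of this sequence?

3

We have s_0 = 48, s_1 = 4, s_2 = 12, s_3 = 28, s_4 = 52, s_5 = 12.
Since s_5 = s_2 = 12, the sequence is eventually periodic: after a pre-period of length 2 it cycles with period 3.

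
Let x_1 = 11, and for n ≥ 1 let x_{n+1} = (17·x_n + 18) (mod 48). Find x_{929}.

Listing terms: x_1 = 11, x_2 = 13, x_3 = 47, x_4 = 1, x_5 = 35, x_6 = 37, x_7 = 23, x_8 = 25, x_9 = 11.
The sequence repeats with period 8.
So x_{929} = x_{1 + ((929-1) mod 8)} = x_1 = 11.

11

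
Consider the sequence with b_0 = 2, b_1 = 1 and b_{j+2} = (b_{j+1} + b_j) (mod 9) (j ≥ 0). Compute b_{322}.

6

b_0 = 2, b_1 = 1, b_2 = 3, b_3 = 4, b_4 = 7, b_5 = 2, b_6 = 0, b_7 = 2, b_8 = 2, b_9 = 4, b_{10} = 6, b_{11} = 1, b_{12} = 7, b_{13} = 8, b_{14} = 6, b_{15} = 5, b_{16} = 2, b_{17} = 7, b_{18} = 0, b_{19} = 7, b_{20} = 7, b_{21} = 5, b_{22} = 3, b_{23} = 8, b_{24} = 2, b_{25} = 1.
The sequence repeats with period 24.
(322 - 0) mod 24 = 10, so b_{322} = b_{10} = 6.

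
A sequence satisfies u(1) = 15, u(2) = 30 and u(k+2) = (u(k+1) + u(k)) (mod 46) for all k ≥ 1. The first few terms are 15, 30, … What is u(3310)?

15

Listing terms: u(1) = 15, u(2) = 30, u(3) = 45, u(4) = 29, u(5) = 28, u(6) = 11, u(7) = 39, u(8) = 4, u(9) = 43, u(10) = 1, u(11) = 44, u(12) = 45, u(13) = 43, u(14) = 42, u(15) = 39, u(16) = 35, u(17) = 28, u(18) = 17, u(19) = 45, u(20) = 16, u(21) = 15, u(22) = 31, u(23) = 0, u(24) = 31, u(25) = 31, u(26) = 16, u(27) = 1, u(28) = 17, u(29) = 18, u(30) = 35, u(31) = 7, u(32) = 42, u(33) = 3, u(34) = 45, u(35) = 2, u(36) = 1, u(37) = 3, u(38) = 4, u(39) = 7, u(40) = 11, u(41) = 18, u(42) = 29, u(43) = 1, u(44) = 30, u(45) = 31, u(46) = 15, u(47) = 0, u(48) = 15, u(49) = 15, u(50) = 30.
The sequence repeats with period 48.
(3310 - 1) mod 48 = 45, so u(3310) = u(46) = 15.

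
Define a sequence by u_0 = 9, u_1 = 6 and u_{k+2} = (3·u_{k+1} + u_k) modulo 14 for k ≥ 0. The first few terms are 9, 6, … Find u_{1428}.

u_0 = 9,  u_1 = 6,  u_2 = 13,  u_3 = 3,  u_4 = 8,  u_5 = 13,  u_6 = 5,  u_7 = 0,  u_8 = 5,  u_9 = 1,  u_{10} = 8,  u_{11} = 11,  u_{12} = 13,  u_{13} = 8,  u_{14} = 9,  u_{15} = 7,  u_{16} = 2,  u_{17} = 13,  u_{18} = 13,  u_{19} = 10,  u_{20} = 1,  u_{21} = 13,  u_{22} = 12,  u_{23} = 7,  u_{24} = 5,  u_{25} = 8,  u_{26} = 1,  u_{27} = 11,  u_{28} = 6,  u_{29} = 1,  u_{30} = 9,  u_{31} = 0,  u_{32} = 9,  u_{33} = 13,  u_{34} = 6,  u_{35} = 3,  u_{36} = 1,  u_{37} = 6,  u_{38} = 5,  u_{39} = 7,  u_{40} = 12,  u_{41} = 1,  u_{42} = 1,  u_{43} = 4,  u_{44} = 13,  u_{45} = 1,  u_{46} = 2,  u_{47} = 7,  u_{48} = 9,  u_{49} = 6.
Since (u_{48}, u_{49}) = (u_0, u_1) = (9, 6) (two consecutive terms determine the rest), the sequence is periodic with period 48.
(1428 - 0) mod 48 = 36, so u_{1428} = u_{36} = 1.

1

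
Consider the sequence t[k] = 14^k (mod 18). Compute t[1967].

2

Listing terms: t[1] = 14, t[2] = 16, t[3] = 8, t[4] = 4, t[5] = 2, t[6] = 10, t[7] = 14.
The sequence repeats with period 6.
(1967 - 1) mod 6 = 4, so t[1967] = t[5] = 2.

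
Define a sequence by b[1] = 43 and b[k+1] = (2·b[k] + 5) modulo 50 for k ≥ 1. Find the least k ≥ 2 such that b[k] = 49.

12

b[1] = 43,  b[2] = 41,  b[3] = 37,  b[4] = 29,  b[5] = 13,  b[6] = 31,  b[7] = 17,  b[8] = 39,  b[9] = 33,  b[10] = 21,  b[11] = 47,  b[12] = 49,  b[13] = 3,  b[14] = 11,  b[15] = 27,  b[16] = 9,  b[17] = 23,  b[18] = 1,  b[19] = 7,  b[20] = 19,  b[21] = 43.
Since b[21] = b[1] = 43, the sequence is periodic with period 20.
The value 49 first appears (with k ≥ 2) at b[12].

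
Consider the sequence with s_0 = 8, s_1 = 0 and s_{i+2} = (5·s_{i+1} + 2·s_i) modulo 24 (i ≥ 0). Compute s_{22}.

0

s_0 = 8; s_1 = 0; s_2 = 16; s_3 = 8; s_4 = 0.
The sequence repeats with period 3.
(22 - 0) mod 3 = 1, so s_{22} = s_1 = 0.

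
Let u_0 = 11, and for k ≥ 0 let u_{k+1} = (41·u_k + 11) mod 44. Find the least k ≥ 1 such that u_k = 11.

4

We have u_0 = 11; u_1 = 22; u_2 = 33; u_3 = 0; u_4 = 11.
Since u_4 = u_0 = 11, the sequence is periodic with period 4.
The value 11 next appears (with k ≥ 1) at u_4.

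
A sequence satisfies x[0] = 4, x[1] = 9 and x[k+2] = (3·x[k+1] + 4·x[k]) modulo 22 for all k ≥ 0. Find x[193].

Listing terms: x[0] = 4, x[1] = 9, x[2] = 21, x[3] = 11, x[4] = 7, x[5] = 21, x[6] = 3, x[7] = 5, x[8] = 5, x[9] = 13, x[10] = 15, x[11] = 9, x[12] = 21.
Since (x[11], x[12]) = (x[1], x[2]) = (9, 21) (two consecutive terms determine the rest), the sequence is eventually periodic: after a pre-period of length 1 it cycles with period 10.
For k ≥ 1, x[k] depends only on (k - 1) mod 10. (193 - 1) mod 10 = 2, so x[193] = x[3] = 11.

11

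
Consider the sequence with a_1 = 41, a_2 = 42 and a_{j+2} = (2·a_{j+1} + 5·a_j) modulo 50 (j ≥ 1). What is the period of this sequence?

Computing terms: a_1 = 41, a_2 = 42, a_3 = 39, a_4 = 38, a_5 = 21, a_6 = 32, a_7 = 19, a_8 = 48, a_9 = 41, a_{10} = 22, a_{11} = 49, a_{12} = 8, a_{13} = 11, a_{14} = 12, a_{15} = 29, a_{16} = 18, a_{17} = 31, a_{18} = 2, a_{19} = 9, a_{20} = 28, a_{21} = 1, a_{22} = 42, a_{23} = 39.
Since (a_{22}, a_{23}) = (a_2, a_3) = (42, 39) (two consecutive terms determine the rest), the sequence is eventually periodic: after a pre-period of length 1 it cycles with period 20.

20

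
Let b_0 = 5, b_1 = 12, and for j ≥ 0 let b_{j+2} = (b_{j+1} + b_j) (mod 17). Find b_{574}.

Listing terms: b_0 = 5,  b_1 = 12,  b_2 = 0,  b_3 = 12,  b_4 = 12,  b_5 = 7,  b_6 = 2,  b_7 = 9,  b_8 = 11,  b_9 = 3,  b_{10} = 14,  b_{11} = 0,  b_{12} = 14,  b_{13} = 14,  b_{14} = 11,  b_{15} = 8,  b_{16} = 2,  b_{17} = 10,  b_{18} = 12,  b_{19} = 5,  b_{20} = 0,  b_{21} = 5,  b_{22} = 5,  b_{23} = 10,  b_{24} = 15,  b_{25} = 8,  b_{26} = 6,  b_{27} = 14,  b_{28} = 3,  b_{29} = 0,  b_{30} = 3,  b_{31} = 3,  b_{32} = 6,  b_{33} = 9,  b_{34} = 15,  b_{35} = 7,  b_{36} = 5,  b_{37} = 12.
The sequence repeats with period 36.
So b_{574} = b_{0 + ((574-0) mod 36)} = b_{34} = 15.

15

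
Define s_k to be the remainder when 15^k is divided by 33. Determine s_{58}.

9

Computing terms: s_1 = 15, s_2 = 27, s_3 = 9, s_4 = 3, s_5 = 12, s_6 = 15.
The sequence repeats with period 5.
(58 - 1) mod 5 = 2, so s_{58} = s_3 = 9.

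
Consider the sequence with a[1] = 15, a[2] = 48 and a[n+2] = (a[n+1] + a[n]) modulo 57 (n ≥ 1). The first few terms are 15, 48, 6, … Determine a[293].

3

Listing terms: a[1] = 15,  a[2] = 48,  a[3] = 6,  a[4] = 54,  a[5] = 3,  a[6] = 0,  a[7] = 3,  a[8] = 3,  a[9] = 6,  a[10] = 9,  a[11] = 15,  a[12] = 24,  a[13] = 39,  a[14] = 6,  a[15] = 45,  a[16] = 51,  a[17] = 39,  a[18] = 33,  a[19] = 15,  a[20] = 48.
The sequence repeats with period 18.
So a[293] = a[1 + ((293-1) mod 18)] = a[5] = 3.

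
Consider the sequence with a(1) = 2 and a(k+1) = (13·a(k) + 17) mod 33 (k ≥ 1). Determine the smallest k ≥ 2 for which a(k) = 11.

7

We have a(1) = 2,  a(2) = 10,  a(3) = 15,  a(4) = 14,  a(5) = 1,  a(6) = 30,  a(7) = 11,  a(8) = 28,  a(9) = 18,  a(10) = 20,  a(11) = 13,  a(12) = 21,  a(13) = 26,  a(14) = 25,  a(15) = 12,  a(16) = 8,  a(17) = 22,  a(18) = 6,  a(19) = 29,  a(20) = 31,  a(21) = 24,  a(22) = 32,  a(23) = 4,  a(24) = 3,  a(25) = 23,  a(26) = 19,  a(27) = 0,  a(28) = 17,  a(29) = 7,  a(30) = 9,  a(31) = 2.
Since a(31) = a(1) = 2, the sequence is periodic with period 30.
The value 11 first appears (with k ≥ 2) at a(7).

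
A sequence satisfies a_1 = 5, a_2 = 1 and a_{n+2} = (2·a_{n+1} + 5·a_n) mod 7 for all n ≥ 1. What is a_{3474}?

4

a_1 = 5; a_2 = 1; a_3 = 6; a_4 = 3; a_5 = 1; a_6 = 3; a_7 = 4; a_8 = 2; a_9 = 3; a_{10} = 2; a_{11} = 5; a_{12} = 6; a_{13} = 2; a_{14} = 6; a_{15} = 1; a_{16} = 4; a_{17} = 6; a_{18} = 4; a_{19} = 3; a_{20} = 5; a_{21} = 4; a_{22} = 5; a_{23} = 2; a_{24} = 1; a_{25} = 5; a_{26} = 1.
Since (a_{25}, a_{26}) = (a_1, a_2) = (5, 1) (two consecutive terms determine the rest), the sequence is periodic with period 24.
(3474 - 1) mod 24 = 17, so a_{3474} = a_{18} = 4.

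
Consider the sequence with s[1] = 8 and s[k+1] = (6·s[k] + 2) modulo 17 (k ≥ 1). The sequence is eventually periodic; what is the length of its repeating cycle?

16

We have s[1] = 8,  s[2] = 16,  s[3] = 13,  s[4] = 12,  s[5] = 6,  s[6] = 4,  s[7] = 9,  s[8] = 5,  s[9] = 15,  s[10] = 7,  s[11] = 10,  s[12] = 11,  s[13] = 0,  s[14] = 2,  s[15] = 14,  s[16] = 1,  s[17] = 8.
The sequence repeats with period 16.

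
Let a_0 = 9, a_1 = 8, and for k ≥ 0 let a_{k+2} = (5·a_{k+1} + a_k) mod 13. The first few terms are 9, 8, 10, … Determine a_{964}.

1

Listing terms: a_0 = 9, a_1 = 8, a_2 = 10, a_3 = 6, a_4 = 1, a_5 = 11, a_6 = 4, a_7 = 5, a_8 = 3, a_9 = 7, a_{10} = 12, a_{11} = 2, a_{12} = 9, a_{13} = 8.
The sequence repeats with period 12.
So a_{964} = a_{0 + ((964-0) mod 12)} = a_4 = 1.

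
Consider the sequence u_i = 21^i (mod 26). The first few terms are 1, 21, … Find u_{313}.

Listing terms: u_0 = 1, u_1 = 21, u_2 = 25, u_3 = 5, u_4 = 1.
Since u_4 = u_0 = 1, the sequence is periodic with period 4.
So u_{313} = u_{0 + ((313-0) mod 4)} = u_1 = 21.

21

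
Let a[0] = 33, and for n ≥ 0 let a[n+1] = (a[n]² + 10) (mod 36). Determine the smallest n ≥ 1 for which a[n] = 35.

We have a[0] = 33; a[1] = 19; a[2] = 11; a[3] = 23; a[4] = 35; a[5] = 11.
Since a[5] = a[2] = 11, the sequence is eventually periodic: after a pre-period of length 2 it cycles with period 3.
The value 35 first appears (with n ≥ 1) at a[4].

4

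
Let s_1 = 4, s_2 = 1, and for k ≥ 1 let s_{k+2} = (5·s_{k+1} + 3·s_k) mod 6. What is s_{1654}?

4

Listing terms: s_1 = 4, s_2 = 1, s_3 = 5, s_4 = 4, s_5 = 5, s_6 = 1, s_7 = 2, s_8 = 1, s_9 = 5.
Since (s_8, s_9) = (s_2, s_3) = (1, 5) (two consecutive terms determine the rest), the sequence is eventually periodic: after a pre-period of length 1 it cycles with period 6.
For k ≥ 2, s_k depends only on (k - 2) mod 6. (1654 - 2) mod 6 = 2, so s_{1654} = s_4 = 4.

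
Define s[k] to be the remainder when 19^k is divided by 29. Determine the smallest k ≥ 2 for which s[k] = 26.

27

Computing terms: s[1] = 19,  s[2] = 13,  s[3] = 15,  s[4] = 24,  s[5] = 21,  s[6] = 22,  s[7] = 12,  s[8] = 25,  s[9] = 11,  s[10] = 6,  s[11] = 27,  s[12] = 20,  s[13] = 3,  s[14] = 28,  s[15] = 10,  s[16] = 16,  s[17] = 14,  s[18] = 5,  s[19] = 8,  s[20] = 7,  s[21] = 17,  s[22] = 4,  s[23] = 18,  s[24] = 23,  s[25] = 2,  s[26] = 9,  s[27] = 26,  s[28] = 1,  s[29] = 19.
Since s[29] = s[1] = 19, the sequence is periodic with period 28.
The value 26 first appears (with k ≥ 2) at s[27].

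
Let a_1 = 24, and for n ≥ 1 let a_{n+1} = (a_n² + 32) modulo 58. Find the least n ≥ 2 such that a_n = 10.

9

Listing terms: a_1 = 24, a_2 = 28, a_3 = 4, a_4 = 48, a_5 = 16, a_6 = 56, a_7 = 36, a_8 = 52, a_9 = 10, a_{10} = 16.
Since a_{10} = a_5 = 16, the sequence is eventually periodic: after a pre-period of length 4 it cycles with period 5.
The value 10 first appears (with n ≥ 2) at a_9.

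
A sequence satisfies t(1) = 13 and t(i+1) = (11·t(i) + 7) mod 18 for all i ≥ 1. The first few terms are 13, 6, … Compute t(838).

0

We have t(1) = 13, t(2) = 6, t(3) = 1, t(4) = 0, t(5) = 7, t(6) = 12, t(7) = 13.
The sequence repeats with period 6.
So t(838) = t(1 + ((838-1) mod 6)) = t(4) = 0.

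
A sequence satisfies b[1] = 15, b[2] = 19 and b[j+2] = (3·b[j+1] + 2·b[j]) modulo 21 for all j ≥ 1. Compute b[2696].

5

b[1] = 15,  b[2] = 19,  b[3] = 3,  b[4] = 5,  b[5] = 0,  b[6] = 10,  b[7] = 9,  b[8] = 5,  b[9] = 12,  b[10] = 4,  b[11] = 15,  b[12] = 11,  b[13] = 0,  b[14] = 1,  b[15] = 3,  b[16] = 11,  b[17] = 18,  b[18] = 13,  b[19] = 12,  b[20] = 20,  b[21] = 0,  b[22] = 19,  b[23] = 15,  b[24] = 20,  b[25] = 6,  b[26] = 16,  b[27] = 18,  b[28] = 2,  b[29] = 0,  b[30] = 4,  b[31] = 12,  b[32] = 2,  b[33] = 9,  b[34] = 10,  b[35] = 6,  b[36] = 17,  b[37] = 0,  b[38] = 13,  b[39] = 18,  b[40] = 17,  b[41] = 3,  b[42] = 1,  b[43] = 9,  b[44] = 8,  b[45] = 0,  b[46] = 16,  b[47] = 6,  b[48] = 8,  b[49] = 15,  b[50] = 19.
The sequence repeats with period 48.
(2696 - 1) mod 48 = 7, so b[2696] = b[8] = 5.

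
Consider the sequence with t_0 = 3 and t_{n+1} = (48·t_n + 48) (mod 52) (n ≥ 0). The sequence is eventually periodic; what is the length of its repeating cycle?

3

t_0 = 3, t_1 = 36, t_2 = 8, t_3 = 16, t_4 = 36.
Since t_4 = t_1 = 36, the sequence is eventually periodic: after a pre-period of length 1 it cycles with period 3.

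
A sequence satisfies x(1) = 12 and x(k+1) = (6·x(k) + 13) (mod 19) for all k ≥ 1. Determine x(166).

We have x(1) = 12, x(2) = 9, x(3) = 10, x(4) = 16, x(5) = 14, x(6) = 2, x(7) = 6, x(8) = 11, x(9) = 3, x(10) = 12.
The sequence repeats with period 9.
So x(166) = x(1 + ((166-1) mod 9)) = x(4) = 16.

16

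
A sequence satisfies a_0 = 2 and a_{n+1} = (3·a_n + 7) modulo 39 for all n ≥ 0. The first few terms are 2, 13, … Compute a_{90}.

We have a_0 = 2; a_1 = 13; a_2 = 7; a_3 = 28; a_4 = 13.
Since a_4 = a_1 = 13, the sequence is eventually periodic: after a pre-period of length 1 it cycles with period 3.
For n ≥ 1, a_n depends only on (n - 1) mod 3. (90 - 1) mod 3 = 2, so a_{90} = a_3 = 28.

28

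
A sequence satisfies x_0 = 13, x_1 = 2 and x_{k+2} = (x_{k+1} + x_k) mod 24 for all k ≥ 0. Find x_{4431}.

We have x_0 = 13, x_1 = 2, x_2 = 15, x_3 = 17, x_4 = 8, x_5 = 1, x_6 = 9, x_7 = 10, x_8 = 19, x_9 = 5, x_{10} = 0, x_{11} = 5, x_{12} = 5, x_{13} = 10, x_{14} = 15, x_{15} = 1, x_{16} = 16, x_{17} = 17, x_{18} = 9, x_{19} = 2, x_{20} = 11, x_{21} = 13, x_{22} = 0, x_{23} = 13, x_{24} = 13, x_{25} = 2.
Since (x_{24}, x_{25}) = (x_0, x_1) = (13, 2) (two consecutive terms determine the rest), the sequence is periodic with period 24.
So x_{4431} = x_{0 + ((4431-0) mod 24)} = x_{15} = 1.

1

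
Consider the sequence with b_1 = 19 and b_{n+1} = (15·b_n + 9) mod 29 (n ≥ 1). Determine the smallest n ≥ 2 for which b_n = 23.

b_1 = 19, b_2 = 4, b_3 = 11, b_4 = 0, b_5 = 9, b_6 = 28, b_7 = 23, b_8 = 6, b_9 = 12, b_{10} = 15, b_{11} = 2, b_{12} = 10, b_{13} = 14, b_{14} = 16, b_{15} = 17, b_{16} = 3, b_{17} = 25, b_{18} = 7, b_{19} = 27, b_{20} = 8, b_{21} = 13, b_{22} = 1, b_{23} = 24, b_{24} = 21, b_{25} = 5, b_{26} = 26, b_{27} = 22, b_{28} = 20, b_{29} = 19.
The sequence repeats with period 28.
The value 23 first appears (with n ≥ 2) at b_7.

7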